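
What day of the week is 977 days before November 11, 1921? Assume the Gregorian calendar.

First find the weekday of Nov 11, 1921. Doomsday rule: the anchor day for the 1900s is Wednesday. For year 21: 21÷12 = 1 r 9, and 9÷4 = 2, so 1+9+2 = 12.
Wednesday + 12 ≡ Monday — that's 1921's doomsday.
In November the doomsday date is Nov 7.
Nov 11 is 4 days after Nov 7; 4 mod 7 = 4, so Monday + 4 = Friday.
977 mod 7 = 4, so 977 days before a Friday is Friday − 4 = Monday.

Monday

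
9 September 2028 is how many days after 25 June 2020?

2998

Jun 25, 2020 → Jun 25, 2021: 365 days.
Jun 25, 2021 → Jun 25, 2022: 365 days.
Jun 25, 2022 → Jun 25, 2023: 365 days.
Jun 25, 2023 → Jun 25, 2024: 366 days (Feb 29, 2024 is in that span).
Jun 25, 2024 → Jun 25, 2025: 365 days.
Jun 25, 2025 → Jun 25, 2026: 365 days.
Jun 25, 2026 → Jun 25, 2027: 365 days.
Jun 25, 2027 → Jun 25, 2028: 366 days (Feb 29, 2028 is in that span).
Jun 25, 2028 → Jul 25, 2028: 30 days (June has 30).
Jul 25, 2028 → Aug 25, 2028: 31 days (July has 31).
Aug 25, 2028 → Sep 9, 2028: 15 days.
Total: 2998 days.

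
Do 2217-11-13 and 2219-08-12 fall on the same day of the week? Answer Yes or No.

From Nov 13, 2217 to Aug 12, 2219 is 637 days.
637 mod 7 = 0, so they are the same weekday.
(Nov 13, 2217 is a Thursday; Aug 12, 2219 is a Thursday.)

Yes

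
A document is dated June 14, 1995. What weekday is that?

Doomsday rule: the anchor day for the 1900s is Wednesday. For year 95: 95÷12 = 7 r 11, and 11÷4 = 2, so 7+11+2 = 20.
Wednesday + 20 ≡ Tuesday — that's 1995's doomsday.
In June the doomsday date is Jun 6.
Jun 14 is 8 days after Jun 6; 8 mod 7 = 1, so Tuesday + 1 = Wednesday.

Wednesday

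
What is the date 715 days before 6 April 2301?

April 21, 2299

−365 (one year) → Apr 6, 2300 (350 left).
−6 → Mar 31, 2300 (end of Mar, 31 days; 344 left).
−31 → Feb 28, 2300 (end of Feb, 28 days; 313 left).
−28 → Jan 31, 2300 (end of Jan, 31 days; 285 left).
−31 → Dec 31, 2299 (end of Dec, 31 days; 254 left).
−31 → Nov 30, 2299 (end of Nov, 30 days; 223 left).
−30 → Oct 31, 2299 (end of Oct, 31 days; 193 left).
−31 → Sep 30, 2299 (end of Sep, 30 days; 162 left).
−30 → Aug 31, 2299 (end of Aug, 31 days; 132 left).
−31 → Jul 31, 2299 (end of Jul, 31 days; 101 left).
−31 → Jun 30, 2299 (end of Jun, 30 days; 70 left).
−30 → May 31, 2299 (end of May, 31 days; 40 left).
−31 → Apr 30, 2299 (end of Apr, 30 days; 9 left).
−9 → Apr 21, 2299.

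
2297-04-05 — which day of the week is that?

Doomsday rule: the anchor day for the 2200s is Friday. For year 97: 97÷12 = 8 r 1, and 1÷4 = 0, so 8+1+0 = 9.
Friday + 9 ≡ Sunday — that's 2297's doomsday.
In April the doomsday date is Apr 4.
Apr 5 is 1 day after Apr 4; 1 mod 7 = 1, so Sunday + 1 = Monday.

Monday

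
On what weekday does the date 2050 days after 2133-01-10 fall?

Jan 10, 2133 is a Saturday.
2050 mod 7 = 6, so 2050 days after a Saturday is Saturday + 6 = Friday.

Friday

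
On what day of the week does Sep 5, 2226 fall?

January 1, 2226 is a Sunday.
Jan 1, 2226 → Feb 1, 2226: 31 days (January has 31).
Feb 1, 2226 → Mar 1, 2226: 28 days (February has 28).
Mar 1, 2226 → Apr 1, 2226: 31 days (March has 31).
Apr 1, 2226 → May 1, 2226: 30 days (April has 30).
May 1, 2226 → Jun 1, 2226: 31 days (May has 31).
Jun 1, 2226 → Jul 1, 2226: 30 days (June has 30).
Jul 1, 2226 → Aug 1, 2226: 31 days (July has 31).
Aug 1, 2226 → Sep 1, 2226: 31 days (August has 31).
Sep 1, 2226 → Sep 5, 2226: 4 days.
Total: 247 days.
247 mod 7 = 2, so Sunday + 2 = Tuesday.

Tuesday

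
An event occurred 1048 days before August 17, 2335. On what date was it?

October 3, 2332

−365 (one year) → Aug 17, 2334 (683 left).
−365 (one year) → Aug 17, 2333 (318 left).
−17 → Jul 31, 2333 (end of Jul, 31 days; 301 left).
−31 → Jun 30, 2333 (end of Jun, 30 days; 270 left).
−30 → May 31, 2333 (end of May, 31 days; 240 left).
−31 → Apr 30, 2333 (end of Apr, 30 days; 209 left).
−30 → Mar 31, 2333 (end of Mar, 31 days; 179 left).
−31 → Feb 28, 2333 (end of Feb, 28 days; 148 left).
−28 → Jan 31, 2333 (end of Jan, 31 days; 120 left).
−31 → Dec 31, 2332 (end of Dec, 31 days; 89 left).
−31 → Nov 30, 2332 (end of Nov, 30 days; 58 left).
−30 → Oct 31, 2332 (end of Oct, 31 days; 28 left).
−28 → Oct 3, 2332.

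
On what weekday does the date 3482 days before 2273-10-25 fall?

First find the weekday of Oct 25, 2273. Doomsday rule: the anchor day for the 2200s is Friday. For year 73: 73÷12 = 6 r 1, and 1÷4 = 0, so 6+1+0 = 7.
Friday + 7 ≡ Friday — that's 2273's doomsday.
In October the doomsday date is Oct 10.
Oct 25 is 15 days after Oct 10; 15 mod 7 = 1, so Friday + 1 = Saturday.
3482 mod 7 = 3, so 3482 days before a Saturday is Saturday − 3 = Wednesday.

Wednesday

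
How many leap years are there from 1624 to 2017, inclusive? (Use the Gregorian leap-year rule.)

96

Multiples of 4 in [1624,2017]: 99.
Of those, multiples of 100: 4 (not leap unless ÷400).
Multiples of 400: 1.
Leap years = 99 − 4 + 1 = 96.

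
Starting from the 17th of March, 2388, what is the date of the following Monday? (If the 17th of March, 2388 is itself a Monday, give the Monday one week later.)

March 21, 2388

Mar 17, 2388 is a Thursday.
From Thursday to the next Monday is 4 days.
Mar 17, 2388 + 4 = Mar 21, 2388.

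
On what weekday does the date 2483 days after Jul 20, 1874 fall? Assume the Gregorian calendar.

First find the weekday of Jul 20, 1874. Doomsday rule: the anchor day for the 1800s is Friday. For year 74: 74÷12 = 6 r 2, and 2÷4 = 0, so 6+2+0 = 8.
Friday + 8 ≡ Saturday — that's 1874's doomsday.
In July the doomsday date is Jul 11.
Jul 20 is 9 days after Jul 11; 9 mod 7 = 2, so Saturday + 2 = Monday.
2483 mod 7 = 5, so 2483 days after a Monday is Monday + 5 = Saturday.

Saturday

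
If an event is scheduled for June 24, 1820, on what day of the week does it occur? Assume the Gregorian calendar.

Doomsday rule: the anchor day for the 1800s is Friday. For year 20: 20÷12 = 1 r 8, and 8÷4 = 2, so 1+8+2 = 11.
Friday + 11 ≡ Tuesday — that's 1820's doomsday.
In June the doomsday date is Jun 6.
Jun 24 is 18 days after Jun 6; 18 mod 7 = 4, so Tuesday + 4 = Saturday.

Saturday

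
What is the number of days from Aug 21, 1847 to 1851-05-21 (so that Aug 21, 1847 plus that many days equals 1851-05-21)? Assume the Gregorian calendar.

Aug 21, 1847 → Aug 21, 1848: 366 days (Feb 29, 1848 is in that span).
Aug 21, 1848 → Aug 21, 1849: 365 days.
Aug 21, 1849 → Aug 21, 1850: 365 days.
Aug 21, 1850 → Sep 21, 1850: 31 days (August has 31).
Sep 21, 1850 → Oct 21, 1850: 30 days (September has 30).
Oct 21, 1850 → Nov 21, 1850: 31 days (October has 31).
Nov 21, 1850 → Dec 21, 1850: 30 days (November has 30).
Dec 21, 1850 → Jan 21, 1851: 31 days (December has 31).
Jan 21, 1851 → Feb 21, 1851: 31 days (January has 31).
Feb 21, 1851 → Mar 21, 1851: 28 days (February has 28).
Mar 21, 1851 → Apr 21, 1851: 31 days (March has 31).
Apr 21, 1851 → May 21, 1851: 30 days.
Total: 1369 days.

1369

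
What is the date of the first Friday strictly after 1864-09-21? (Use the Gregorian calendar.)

September 23, 1864

Sep 21, 1864 is a Wednesday.
From Wednesday to the next Friday is 2 days.
Sep 21, 1864 + 2 = Sep 23, 1864.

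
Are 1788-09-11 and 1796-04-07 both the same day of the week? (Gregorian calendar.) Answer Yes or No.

Yes

From Sep 11, 1788 to Apr 7, 1796 is 2765 days.
2765 mod 7 = 0, so they are the same weekday.
(Sep 11, 1788 is a Thursday; Apr 7, 1796 is a Thursday.)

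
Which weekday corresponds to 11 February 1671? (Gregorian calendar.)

Wednesday

Doomsday rule: the anchor day for the 1600s is Tuesday. For year 71: 71÷12 = 5 r 11, and 11÷4 = 2, so 5+11+2 = 18.
Tuesday + 18 ≡ Saturday — that's 1671's doomsday.
In February the doomsday date is Feb 28 (1671 is not a leap year).
Feb 11 is 17 days before Feb 28; 17 mod 7 = 3, so Saturday − 3 = Wednesday.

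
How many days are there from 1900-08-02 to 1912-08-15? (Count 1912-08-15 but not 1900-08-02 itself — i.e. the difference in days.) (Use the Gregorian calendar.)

4396

Aug 2, 1900 → Aug 2, 1901: 365 days.
Aug 2, 1901 → Aug 2, 1902: 365 days.
Aug 2, 1902 → Aug 2, 1903: 365 days.
Aug 2, 1903 → Aug 2, 1904: 366 days (Feb 29, 1904 is in that span).
Aug 2, 1904 → Aug 2, 1905: 365 days.
Aug 2, 1905 → Aug 2, 1906: 365 days.
Aug 2, 1906 → Aug 2, 1907: 365 days.
Aug 2, 1907 → Aug 2, 1908: 366 days (Feb 29, 1908 is in that span).
Aug 2, 1908 → Aug 2, 1909: 365 days.
Aug 2, 1909 → Aug 2, 1910: 365 days.
Aug 2, 1910 → Aug 2, 1911: 365 days.
Aug 2, 1911 → Sep 2, 1911: 31 days (August has 31).
Sep 2, 1911 → Oct 2, 1911: 30 days (September has 30).
Oct 2, 1911 → Nov 2, 1911: 31 days (October has 31).
Nov 2, 1911 → Dec 2, 1911: 30 days (November has 30).
Dec 2, 1911 → Jan 2, 1912: 31 days (December has 31).
Jan 2, 1912 → Feb 2, 1912: 31 days (January has 31).
Feb 2, 1912 → Mar 2, 1912: 29 days (February has 29).
Mar 2, 1912 → Apr 2, 1912: 31 days (March has 31).
Apr 2, 1912 → May 2, 1912: 30 days (April has 30).
May 2, 1912 → Jun 2, 1912: 31 days (May has 31).
Jun 2, 1912 → Jul 2, 1912: 30 days (June has 30).
Jul 2, 1912 → Aug 2, 1912: 31 days (July has 31).
Aug 2, 1912 → Aug 15, 1912: 13 days.
Total: 4396 days.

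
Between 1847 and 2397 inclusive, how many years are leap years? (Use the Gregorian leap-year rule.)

134

Multiples of 4 in [1847,2397]: 138.
Of those, multiples of 100: 5 (not leap unless ÷400).
Multiples of 400: 1.
Leap years = 138 − 5 + 1 = 134.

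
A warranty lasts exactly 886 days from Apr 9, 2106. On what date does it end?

+365 (one year) → Apr 9, 2107 (521 left).
+366 (one year; includes Feb 29, 2108) → Apr 9, 2108 (155 left).
Apr has 30 days: +22 → May 1, 2108 (133 left).
May has 31 days: +31 → Jun 1, 2108 (102 left).
Jun has 30 days: +30 → Jul 1, 2108 (72 left).
Jul has 31 days: +31 → Aug 1, 2108 (41 left).
Aug has 31 days: +31 → Sep 1, 2108 (10 left).
+10 → Sep 11, 2108.

September 11, 2108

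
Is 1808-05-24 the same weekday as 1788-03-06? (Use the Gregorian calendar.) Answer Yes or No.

From Mar 6, 1788 to May 24, 1808 is 7383 days.
7383 mod 7 = 5, so they are different weekdays.
(Mar 6, 1788 is a Thursday; May 24, 1808 is a Tuesday.)

No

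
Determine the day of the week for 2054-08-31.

Doomsday rule: the anchor day for the 2000s is Tuesday. For year 54: 54÷12 = 4 r 6, and 6÷4 = 1, so 4+6+1 = 11.
Tuesday + 11 ≡ Saturday — that's 2054's doomsday.
In August the doomsday date is Aug 8.
Aug 31 is 23 days after Aug 8; 23 mod 7 = 2, so Saturday + 2 = Monday.

Monday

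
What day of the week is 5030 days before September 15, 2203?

First find the weekday of Sep 15, 2203. Doomsday rule: the anchor day for the 2200s is Friday. For year 03: 3÷12 = 0 r 3, and 3÷4 = 0, so 0+3+0 = 3.
Friday + 3 ≡ Monday — that's 2203's doomsday.
In September the doomsday date is Sep 5.
Sep 15 is 10 days after Sep 5; 10 mod 7 = 3, so Monday + 3 = Thursday.
5030 mod 7 = 4, so 5030 days before a Thursday is Thursday − 4 = Sunday.

Sunday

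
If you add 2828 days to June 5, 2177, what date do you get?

March 3, 2185

+365 (one year) → Jun 5, 2178 (2463 left).
+365 (one year) → Jun 5, 2179 (2098 left).
+366 (one year; includes Feb 29, 2180) → Jun 5, 2180 (1732 left).
+365 (one year) → Jun 5, 2181 (1367 left).
+365 (one year) → Jun 5, 2182 (1002 left).
+365 (one year) → Jun 5, 2183 (637 left).
+366 (one year; includes Feb 29, 2184) → Jun 5, 2184 (271 left).
Jun has 30 days: +26 → Jul 1, 2184 (245 left).
Jul has 31 days: +31 → Aug 1, 2184 (214 left).
Aug has 31 days: +31 → Sep 1, 2184 (183 left).
Sep has 30 days: +30 → Oct 1, 2184 (153 left).
Oct has 31 days: +31 → Nov 1, 2184 (122 left).
Nov has 30 days: +30 → Dec 1, 2184 (92 left).
Dec has 31 days: +31 → Jan 1, 2185 (61 left).
Jan has 31 days: +31 → Feb 1, 2185 (30 left).
Feb has 28 days: +28 → Mar 1, 2185 (2 left).
+2 → Mar 3, 2185.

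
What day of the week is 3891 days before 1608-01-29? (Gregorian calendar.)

Jan 29, 1608 is a Tuesday.
3891 mod 7 = 6, so 3891 days before a Tuesday is Tuesday − 6 = Wednesday.

Wednesday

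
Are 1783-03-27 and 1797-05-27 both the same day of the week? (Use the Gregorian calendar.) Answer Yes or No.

No

From Mar 27, 1783 to May 27, 1797 is 5175 days.
5175 mod 7 = 2, so they are different weekdays.
(Mar 27, 1783 is a Thursday; May 27, 1797 is a Saturday.)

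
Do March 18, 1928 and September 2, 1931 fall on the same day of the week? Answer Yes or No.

No

From Mar 18, 1928 to Sep 2, 1931 is 1263 days.
1263 mod 7 = 3, so they are different weekdays.
(Mar 18, 1928 is a Sunday; Sep 2, 1931 is a Wednesday.)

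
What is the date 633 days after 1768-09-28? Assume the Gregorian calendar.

June 23, 1770

+365 (one year) → Sep 28, 1769 (268 left).
Sep has 30 days: +3 → Oct 1, 1769 (265 left).
Oct has 31 days: +31 → Nov 1, 1769 (234 left).
Nov has 30 days: +30 → Dec 1, 1769 (204 left).
Dec has 31 days: +31 → Jan 1, 1770 (173 left).
Jan has 31 days: +31 → Feb 1, 1770 (142 left).
Feb has 28 days: +28 → Mar 1, 1770 (114 left).
Mar has 31 days: +31 → Apr 1, 1770 (83 left).
Apr has 30 days: +30 → May 1, 1770 (53 left).
May has 31 days: +31 → Jun 1, 1770 (22 left).
+22 → Jun 23, 1770.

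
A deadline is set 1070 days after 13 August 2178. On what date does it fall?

+365 (one year) → Aug 13, 2179 (705 left).
+366 (one year; includes Feb 29, 2180) → Aug 13, 2180 (339 left).
Aug has 31 days: +19 → Sep 1, 2180 (320 left).
Sep has 30 days: +30 → Oct 1, 2180 (290 left).
Oct has 31 days: +31 → Nov 1, 2180 (259 left).
Nov has 30 days: +30 → Dec 1, 2180 (229 left).
Dec has 31 days: +31 → Jan 1, 2181 (198 left).
Jan has 31 days: +31 → Feb 1, 2181 (167 left).
Feb has 28 days: +28 → Mar 1, 2181 (139 left).
Mar has 31 days: +31 → Apr 1, 2181 (108 left).
Apr has 30 days: +30 → May 1, 2181 (78 left).
May has 31 days: +31 → Jun 1, 2181 (47 left).
Jun has 30 days: +30 → Jul 1, 2181 (17 left).
+17 → Jul 18, 2181.

July 18, 2181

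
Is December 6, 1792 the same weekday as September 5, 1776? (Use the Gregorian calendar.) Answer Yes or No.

From Sep 5, 1776 to Dec 6, 1792 is 5936 days.
5936 mod 7 = 0, so they are the same weekday.
(Sep 5, 1776 is a Thursday; Dec 6, 1792 is a Thursday.)

Yes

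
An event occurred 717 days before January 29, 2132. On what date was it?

−365 (one year) → Jan 29, 2131 (352 left).
−29 → Dec 31, 2130 (end of Dec, 31 days; 323 left).
−31 → Nov 30, 2130 (end of Nov, 30 days; 292 left).
−30 → Oct 31, 2130 (end of Oct, 31 days; 262 left).
−31 → Sep 30, 2130 (end of Sep, 30 days; 231 left).
−30 → Aug 31, 2130 (end of Aug, 31 days; 201 left).
−31 → Jul 31, 2130 (end of Jul, 31 days; 170 left).
−31 → Jun 30, 2130 (end of Jun, 30 days; 139 left).
−30 → May 31, 2130 (end of May, 31 days; 109 left).
−31 → Apr 30, 2130 (end of Apr, 30 days; 78 left).
−30 → Mar 31, 2130 (end of Mar, 31 days; 48 left).
−31 → Feb 28, 2130 (end of Feb, 28 days; 17 left).
−17 → Feb 11, 2130.

February 11, 2130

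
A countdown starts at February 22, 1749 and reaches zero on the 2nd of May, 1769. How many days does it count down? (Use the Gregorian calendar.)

Feb 22, 1749 → Feb 22, 1750: 365 days.
Feb 22, 1750 → Feb 22, 1751: 365 days.
Feb 22, 1751 → Feb 22, 1752: 365 days.
Feb 22, 1752 → Feb 22, 1753: 366 days (Feb 29, 1752 is in that span).
Feb 22, 1753 → Feb 22, 1754: 365 days.
Feb 22, 1754 → Feb 22, 1755: 365 days.
Feb 22, 1755 → Feb 22, 1756: 365 days.
Feb 22, 1756 → Feb 22, 1757: 366 days (Feb 29, 1756 is in that span).
Feb 22, 1757 → Feb 22, 1758: 365 days.
Feb 22, 1758 → Feb 22, 1759: 365 days.
Feb 22, 1759 → Feb 22, 1760: 365 days.
Feb 22, 1760 → Feb 22, 1761: 366 days (Feb 29, 1760 is in that span).
Feb 22, 1761 → Feb 22, 1762: 365 days.
Feb 22, 1762 → Feb 22, 1763: 365 days.
Feb 22, 1763 → Feb 22, 1764: 365 days.
Feb 22, 1764 → Feb 22, 1765: 366 days (Feb 29, 1764 is in that span).
Feb 22, 1765 → Feb 22, 1766: 365 days.
Feb 22, 1766 → Feb 22, 1767: 365 days.
Feb 22, 1767 → Feb 22, 1768: 365 days.
Feb 22, 1768 → Feb 22, 1769: 366 days (Feb 29, 1768 is in that span).
Feb 22, 1769 → Mar 22, 1769: 28 days (February has 28).
Mar 22, 1769 → Apr 22, 1769: 31 days (March has 31).
Apr 22, 1769 → May 2, 1769: 10 days.
Total: 7374 days.

7374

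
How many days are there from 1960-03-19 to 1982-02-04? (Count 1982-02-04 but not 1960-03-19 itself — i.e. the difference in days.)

Mar 19, 1960 → Mar 19, 1961: 365 days.
Mar 19, 1961 → Mar 19, 1962: 365 days.
Mar 19, 1962 → Mar 19, 1963: 365 days.
Mar 19, 1963 → Mar 19, 1964: 366 days (Feb 29, 1964 is in that span).
Mar 19, 1964 → Mar 19, 1965: 365 days.
Mar 19, 1965 → Mar 19, 1966: 365 days.
Mar 19, 1966 → Mar 19, 1967: 365 days.
Mar 19, 1967 → Mar 19, 1968: 366 days (Feb 29, 1968 is in that span).
Mar 19, 1968 → Mar 19, 1969: 365 days.
Mar 19, 1969 → Mar 19, 1970: 365 days.
Mar 19, 1970 → Mar 19, 1971: 365 days.
Mar 19, 1971 → Mar 19, 1972: 366 days (Feb 29, 1972 is in that span).
Mar 19, 1972 → Mar 19, 1973: 365 days.
Mar 19, 1973 → Mar 19, 1974: 365 days.
Mar 19, 1974 → Mar 19, 1975: 365 days.
Mar 19, 1975 → Mar 19, 1976: 366 days (Feb 29, 1976 is in that span).
Mar 19, 1976 → Mar 19, 1977: 365 days.
Mar 19, 1977 → Mar 19, 1978: 365 days.
Mar 19, 1978 → Mar 19, 1979: 365 days.
Mar 19, 1979 → Mar 19, 1980: 366 days (Feb 29, 1980 is in that span).
Mar 19, 1980 → Mar 19, 1981: 365 days.
Mar 19, 1981 → Apr 19, 1981: 31 days (March has 31).
Apr 19, 1981 → May 19, 1981: 30 days (April has 30).
May 19, 1981 → Jun 19, 1981: 31 days (May has 31).
Jun 19, 1981 → Jul 19, 1981: 30 days (June has 30).
Jul 19, 1981 → Aug 19, 1981: 31 days (July has 31).
Aug 19, 1981 → Sep 19, 1981: 31 days (August has 31).
Sep 19, 1981 → Oct 19, 1981: 30 days (September has 30).
Oct 19, 1981 → Nov 19, 1981: 31 days (October has 31).
Nov 19, 1981 → Dec 19, 1981: 30 days (November has 30).
Dec 19, 1981 → Jan 19, 1982: 31 days (December has 31).
Jan 19, 1982 → Feb 4, 1982: 16 days.
Total: 7992 days.

7992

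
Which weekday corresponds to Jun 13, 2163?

Doomsday rule: the anchor day for the 2100s is Sunday. For year 63: 63÷12 = 5 r 3, and 3÷4 = 0, so 5+3+0 = 8.
Sunday + 8 ≡ Monday — that's 2163's doomsday.
In June the doomsday date is Jun 6.
Jun 13 is 7 days after Jun 6; 7 mod 7 = 0, so Monday + 0 = Monday.

Monday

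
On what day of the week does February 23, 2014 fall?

Doomsday rule: the anchor day for the 2000s is Tuesday. For year 14: 14÷12 = 1 r 2, and 2÷4 = 0, so 1+2+0 = 3.
Tuesday + 3 ≡ Friday — that's 2014's doomsday.
In February the doomsday date is Feb 28 (2014 is not a leap year).
Feb 23 is 5 days before Feb 28; 5 mod 7 = 5, so Friday − 5 = Sunday.

Sunday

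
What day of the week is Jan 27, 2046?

Saturday

January 1, 2046 is a Monday.
Jan 1, 2046 → Jan 27, 2046: 26 days.
Total: 26 days.
26 mod 7 = 5, so Monday + 5 = Saturday.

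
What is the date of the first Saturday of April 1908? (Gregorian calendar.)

April 1, 1908 is a Wednesday.
The first Saturday is therefore April 4 (3 days later).

April 4, 1908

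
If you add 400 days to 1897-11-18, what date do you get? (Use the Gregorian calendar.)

December 23, 1898

Nov has 30 days: +13 → Dec 1, 1897 (387 left).
Dec has 31 days: +31 → Jan 1, 1898 (356 left).
Jan has 31 days: +31 → Feb 1, 1898 (325 left).
Feb has 28 days: +28 → Mar 1, 1898 (297 left).
Mar has 31 days: +31 → Apr 1, 1898 (266 left).
Apr has 30 days: +30 → May 1, 1898 (236 left).
May has 31 days: +31 → Jun 1, 1898 (205 left).
Jun has 30 days: +30 → Jul 1, 1898 (175 left).
Jul has 31 days: +31 → Aug 1, 1898 (144 left).
Aug has 31 days: +31 → Sep 1, 1898 (113 left).
Sep has 30 days: +30 → Oct 1, 1898 (83 left).
Oct has 31 days: +31 → Nov 1, 1898 (52 left).
Nov has 30 days: +30 → Dec 1, 1898 (22 left).
+22 → Dec 23, 1898.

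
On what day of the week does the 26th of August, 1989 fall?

Doomsday rule: the anchor day for the 1900s is Wednesday. For year 89: 89÷12 = 7 r 5, and 5÷4 = 1, so 7+5+1 = 13.
Wednesday + 13 ≡ Tuesday — that's 1989's doomsday.
In August the doomsday date is Aug 8.
Aug 26 is 18 days after Aug 8; 18 mod 7 = 4, so Tuesday + 4 = Saturday.

Saturday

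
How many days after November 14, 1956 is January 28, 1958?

Nov 14, 1956 → Nov 14, 1957: 365 days.
Nov 14, 1957 → Dec 14, 1957: 30 days (November has 30).
Dec 14, 1957 → Jan 14, 1958: 31 days (December has 31).
Jan 14, 1958 → Jan 28, 1958: 14 days.
Total: 440 days.

440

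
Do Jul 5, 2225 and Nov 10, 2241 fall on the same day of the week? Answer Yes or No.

No

From Jul 5, 2225 to Nov 10, 2241 is 5972 days.
5972 mod 7 = 1, so they are different weekdays.
(Jul 5, 2225 is a Tuesday; Nov 10, 2241 is a Wednesday.)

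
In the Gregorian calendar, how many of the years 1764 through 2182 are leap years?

102

Multiples of 4 in [1764,2182]: 105.
Of those, multiples of 100: 4 (not leap unless ÷400).
Multiples of 400: 1.
Leap years = 105 − 4 + 1 = 102.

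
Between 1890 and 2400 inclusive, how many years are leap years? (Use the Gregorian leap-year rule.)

Multiples of 4 in [1890,2400]: 128.
Of those, multiples of 100: 6 (not leap unless ÷400).
Multiples of 400: 2.
Leap years = 128 − 6 + 2 = 124.

124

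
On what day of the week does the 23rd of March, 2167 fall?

Monday

Doomsday rule: the anchor day for the 2100s is Sunday. For year 67: 67÷12 = 5 r 7, and 7÷4 = 1, so 5+7+1 = 13.
Sunday + 13 ≡ Saturday — that's 2167's doomsday.
In March the doomsday date is Mar 14.
Mar 23 is 9 days after Mar 14; 9 mod 7 = 2, so Saturday + 2 = Monday.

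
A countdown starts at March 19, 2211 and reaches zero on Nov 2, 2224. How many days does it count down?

4977

Mar 19, 2211 → Mar 19, 2212: 366 days (Feb 29, 2212 is in that span).
Mar 19, 2212 → Mar 19, 2213: 365 days.
Mar 19, 2213 → Mar 19, 2214: 365 days.
Mar 19, 2214 → Mar 19, 2215: 365 days.
Mar 19, 2215 → Mar 19, 2216: 366 days (Feb 29, 2216 is in that span).
Mar 19, 2216 → Mar 19, 2217: 365 days.
Mar 19, 2217 → Mar 19, 2218: 365 days.
Mar 19, 2218 → Mar 19, 2219: 365 days.
Mar 19, 2219 → Mar 19, 2220: 366 days (Feb 29, 2220 is in that span).
Mar 19, 2220 → Mar 19, 2221: 365 days.
Mar 19, 2221 → Mar 19, 2222: 365 days.
Mar 19, 2222 → Mar 19, 2223: 365 days.
Mar 19, 2223 → Mar 19, 2224: 366 days (Feb 29, 2224 is in that span).
Mar 19, 2224 → Apr 19, 2224: 31 days (March has 31).
Apr 19, 2224 → May 19, 2224: 30 days (April has 30).
May 19, 2224 → Jun 19, 2224: 31 days (May has 31).
Jun 19, 2224 → Jul 19, 2224: 30 days (June has 30).
Jul 19, 2224 → Aug 19, 2224: 31 days (July has 31).
Aug 19, 2224 → Sep 19, 2224: 31 days (August has 31).
Sep 19, 2224 → Oct 19, 2224: 30 days (September has 30).
Oct 19, 2224 → Nov 2, 2224: 14 days.
Total: 4977 days.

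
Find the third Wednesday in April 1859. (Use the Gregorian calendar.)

April 20, 1859

April 1, 1859 is a Friday.
The first Wednesday is therefore April 6 (5 days later).
The third Wednesday is 6 + 2×7 = April 20.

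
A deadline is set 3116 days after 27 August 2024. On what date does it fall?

+365 (one year) → Aug 27, 2025 (2751 left).
+365 (one year) → Aug 27, 2026 (2386 left).
+365 (one year) → Aug 27, 2027 (2021 left).
+366 (one year; includes Feb 29, 2028) → Aug 27, 2028 (1655 left).
+365 (one year) → Aug 27, 2029 (1290 left).
+365 (one year) → Aug 27, 2030 (925 left).
+365 (one year) → Aug 27, 2031 (560 left).
+366 (one year; includes Feb 29, 2032) → Aug 27, 2032 (194 left).
Aug has 31 days: +5 → Sep 1, 2032 (189 left).
Sep has 30 days: +30 → Oct 1, 2032 (159 left).
Oct has 31 days: +31 → Nov 1, 2032 (128 left).
Nov has 30 days: +30 → Dec 1, 2032 (98 left).
Dec has 31 days: +31 → Jan 1, 2033 (67 left).
Jan has 31 days: +31 → Feb 1, 2033 (36 left).
Feb has 28 days: +28 → Mar 1, 2033 (8 left).
+8 → Mar 9, 2033.

March 9, 2033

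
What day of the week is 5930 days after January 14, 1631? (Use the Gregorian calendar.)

Wednesday

Jan 14, 1631 is a Tuesday.
5930 mod 7 = 1, so 5930 days after a Tuesday is Tuesday + 1 = Wednesday.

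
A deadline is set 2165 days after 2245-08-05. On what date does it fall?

+365 (one year) → Aug 5, 2246 (1800 left).
+365 (one year) → Aug 5, 2247 (1435 left).
+366 (one year; includes Feb 29, 2248) → Aug 5, 2248 (1069 left).
+365 (one year) → Aug 5, 2249 (704 left).
+365 (one year) → Aug 5, 2250 (339 left).
Aug has 31 days: +27 → Sep 1, 2250 (312 left).
Sep has 30 days: +30 → Oct 1, 2250 (282 left).
Oct has 31 days: +31 → Nov 1, 2250 (251 left).
Nov has 30 days: +30 → Dec 1, 2250 (221 left).
Dec has 31 days: +31 → Jan 1, 2251 (190 left).
Jan has 31 days: +31 → Feb 1, 2251 (159 left).
Feb has 28 days: +28 → Mar 1, 2251 (131 left).
Mar has 31 days: +31 → Apr 1, 2251 (100 left).
Apr has 30 days: +30 → May 1, 2251 (70 left).
May has 31 days: +31 → Jun 1, 2251 (39 left).
Jun has 30 days: +30 → Jul 1, 2251 (9 left).
+9 → Jul 10, 2251.

July 10, 2251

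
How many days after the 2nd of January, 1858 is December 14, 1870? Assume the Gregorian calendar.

4729

Jan 2, 1858 → Jan 2, 1859: 365 days.
Jan 2, 1859 → Jan 2, 1860: 365 days.
Jan 2, 1860 → Jan 2, 1861: 366 days (Feb 29, 1860 is in that span).
Jan 2, 1861 → Jan 2, 1862: 365 days.
Jan 2, 1862 → Jan 2, 1863: 365 days.
Jan 2, 1863 → Jan 2, 1864: 365 days.
Jan 2, 1864 → Jan 2, 1865: 366 days (Feb 29, 1864 is in that span).
Jan 2, 1865 → Jan 2, 1866: 365 days.
Jan 2, 1866 → Jan 2, 1867: 365 days.
Jan 2, 1867 → Jan 2, 1868: 365 days.
Jan 2, 1868 → Jan 2, 1869: 366 days (Feb 29, 1868 is in that span).
Jan 2, 1869 → Jan 2, 1870: 365 days.
Jan 2, 1870 → Feb 2, 1870: 31 days (January has 31).
Feb 2, 1870 → Mar 2, 1870: 28 days (February has 28).
Mar 2, 1870 → Apr 2, 1870: 31 days (March has 31).
Apr 2, 1870 → May 2, 1870: 30 days (April has 30).
May 2, 1870 → Jun 2, 1870: 31 days (May has 31).
Jun 2, 1870 → Jul 2, 1870: 30 days (June has 30).
Jul 2, 1870 → Aug 2, 1870: 31 days (July has 31).
Aug 2, 1870 → Sep 2, 1870: 31 days (August has 31).
Sep 2, 1870 → Oct 2, 1870: 30 days (September has 30).
Oct 2, 1870 → Nov 2, 1870: 31 days (October has 31).
Nov 2, 1870 → Dec 2, 1870: 30 days (November has 30).
Dec 2, 1870 → Dec 14, 1870: 12 days.
Total: 4729 days.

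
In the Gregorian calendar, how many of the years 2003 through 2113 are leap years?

Multiples of 4 in [2003,2113]: 28.
Of those, multiples of 100: 1 (not leap unless ÷400).
Multiples of 400: 0.
Leap years = 28 − 1 + 0 = 27.

27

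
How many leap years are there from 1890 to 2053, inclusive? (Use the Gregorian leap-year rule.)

40

Multiples of 4 in [1890,2053]: 41.
Of those, multiples of 100: 2 (not leap unless ÷400).
Multiples of 400: 1.
Leap years = 41 − 2 + 1 = 40.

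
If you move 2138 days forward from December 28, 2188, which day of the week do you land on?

Wednesday

First find the weekday of Dec 28, 2188. Doomsday rule: the anchor day for the 2100s is Sunday. For year 88: 88÷12 = 7 r 4, and 4÷4 = 1, so 7+4+1 = 12.
Sunday + 12 ≡ Friday — that's 2188's doomsday.
In December the doomsday date is Dec 12.
Dec 28 is 16 days after Dec 12; 16 mod 7 = 2, so Friday + 2 = Sunday.
2138 mod 7 = 3, so 2138 days after a Sunday is Sunday + 3 = Wednesday.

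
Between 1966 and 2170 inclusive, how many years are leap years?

Multiples of 4 in [1966,2170]: 51.
Of those, multiples of 100: 2 (not leap unless ÷400).
Multiples of 400: 1.
Leap years = 51 − 2 + 1 = 50.

50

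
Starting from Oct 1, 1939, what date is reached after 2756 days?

+366 (one year; includes Feb 29, 1940) → Oct 1, 1940 (2390 left).
+365 (one year) → Oct 1, 1941 (2025 left).
+365 (one year) → Oct 1, 1942 (1660 left).
+365 (one year) → Oct 1, 1943 (1295 left).
+366 (one year; includes Feb 29, 1944) → Oct 1, 1944 (929 left).
+365 (one year) → Oct 1, 1945 (564 left).
+365 (one year) → Oct 1, 1946 (199 left).
Oct has 31 days: +31 → Nov 1, 1946 (168 left).
Nov has 30 days: +30 → Dec 1, 1946 (138 left).
Dec has 31 days: +31 → Jan 1, 1947 (107 left).
Jan has 31 days: +31 → Feb 1, 1947 (76 left).
Feb has 28 days: +28 → Mar 1, 1947 (48 left).
Mar has 31 days: +31 → Apr 1, 1947 (17 left).
+17 → Apr 18, 1947.

April 18, 1947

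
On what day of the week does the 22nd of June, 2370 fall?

Monday

Doomsday rule: the anchor day for the 2300s is Wednesday. For year 70: 70÷12 = 5 r 10, and 10÷4 = 2, so 5+10+2 = 17.
Wednesday + 17 ≡ Saturday — that's 2370's doomsday.
In June the doomsday date is Jun 6.
Jun 22 is 16 days after Jun 6; 16 mod 7 = 2, so Saturday + 2 = Monday.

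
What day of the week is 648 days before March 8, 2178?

Mar 8, 2178 is a Sunday.
648 mod 7 = 4, so 648 days before a Sunday is Sunday − 4 = Wednesday.

Wednesday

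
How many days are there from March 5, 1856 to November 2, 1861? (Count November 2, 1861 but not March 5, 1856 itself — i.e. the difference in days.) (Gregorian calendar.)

2068

Mar 5, 1856 → Mar 5, 1857: 365 days.
Mar 5, 1857 → Mar 5, 1858: 365 days.
Mar 5, 1858 → Mar 5, 1859: 365 days.
Mar 5, 1859 → Mar 5, 1860: 366 days (Feb 29, 1860 is in that span).
Mar 5, 1860 → Mar 5, 1861: 365 days.
Mar 5, 1861 → Apr 5, 1861: 31 days (March has 31).
Apr 5, 1861 → May 5, 1861: 30 days (April has 30).
May 5, 1861 → Jun 5, 1861: 31 days (May has 31).
Jun 5, 1861 → Jul 5, 1861: 30 days (June has 30).
Jul 5, 1861 → Aug 5, 1861: 31 days (July has 31).
Aug 5, 1861 → Sep 5, 1861: 31 days (August has 31).
Sep 5, 1861 → Oct 5, 1861: 30 days (September has 30).
Oct 5, 1861 → Nov 2, 1861: 28 days.
Total: 2068 days.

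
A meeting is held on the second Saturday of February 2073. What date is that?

February 1, 2073 is a Wednesday.
The first Saturday is therefore February 4 (3 days later).
The second Saturday is 4 + 1×7 = February 11.

February 11, 2073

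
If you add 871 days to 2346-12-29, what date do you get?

+365 (one year) → Dec 29, 2347 (506 left).
+366 (one year; includes Feb 29, 2348) → Dec 29, 2348 (140 left).
Dec has 31 days: +3 → Jan 1, 2349 (137 left).
Jan has 31 days: +31 → Feb 1, 2349 (106 left).
Feb has 28 days: +28 → Mar 1, 2349 (78 left).
Mar has 31 days: +31 → Apr 1, 2349 (47 left).
Apr has 30 days: +30 → May 1, 2349 (17 left).
+17 → May 18, 2349.

May 18, 2349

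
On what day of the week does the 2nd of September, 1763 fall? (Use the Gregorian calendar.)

Doomsday rule: the anchor day for the 1700s is Sunday. For year 63: 63÷12 = 5 r 3, and 3÷4 = 0, so 5+3+0 = 8.
Sunday + 8 ≡ Monday — that's 1763's doomsday.
In September the doomsday date is Sep 5.
Sep 2 is 3 days before Sep 5; 3 mod 7 = 3, so Monday − 3 = Friday.

Friday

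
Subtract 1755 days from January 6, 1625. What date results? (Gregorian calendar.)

−366 (one year; includes Feb 29, 1624) → Jan 6, 1624 (1389 left).
−365 (one year) → Jan 6, 1623 (1024 left).
−365 (one year) → Jan 6, 1622 (659 left).
−365 (one year) → Jan 6, 1621 (294 left).
−6 → Dec 31, 1620 (end of Dec, 31 days; 288 left).
−31 → Nov 30, 1620 (end of Nov, 30 days; 257 left).
−30 → Oct 31, 1620 (end of Oct, 31 days; 227 left).
−31 → Sep 30, 1620 (end of Sep, 30 days; 196 left).
−30 → Aug 31, 1620 (end of Aug, 31 days; 166 left).
−31 → Jul 31, 1620 (end of Jul, 31 days; 135 left).
−31 → Jun 30, 1620 (end of Jun, 30 days; 104 left).
−30 → May 31, 1620 (end of May, 31 days; 74 left).
−31 → Apr 30, 1620 (end of Apr, 30 days; 43 left).
−30 → Mar 31, 1620 (end of Mar, 31 days; 13 left).
−13 → Mar 18, 1620.

March 18, 1620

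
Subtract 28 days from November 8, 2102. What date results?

−8 → Oct 31, 2102 (end of Oct, 31 days; 20 left).
−20 → Oct 11, 2102.

October 11, 2102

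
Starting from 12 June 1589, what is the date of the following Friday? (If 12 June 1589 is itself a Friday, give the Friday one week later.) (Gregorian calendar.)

Jun 12, 1589 is a Monday.
From Monday to the next Friday is 4 days.
Jun 12, 1589 + 4 = Jun 16, 1589.

June 16, 1589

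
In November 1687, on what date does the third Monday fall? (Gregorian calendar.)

November 17, 1687

November 1, 1687 is a Saturday.
The first Monday is therefore November 3 (2 days later).
The third Monday is 3 + 2×7 = November 17.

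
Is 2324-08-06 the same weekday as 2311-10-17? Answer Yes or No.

From Oct 17, 2311 to Aug 6, 2324 is 4677 days.
4677 mod 7 = 1, so they are different weekdays.
(Oct 17, 2311 is a Tuesday; Aug 6, 2324 is a Wednesday.)

No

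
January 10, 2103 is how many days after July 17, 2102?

Jul 17, 2102 → Aug 17, 2102: 31 days (July has 31).
Aug 17, 2102 → Sep 17, 2102: 31 days (August has 31).
Sep 17, 2102 → Oct 17, 2102: 30 days (September has 30).
Oct 17, 2102 → Nov 17, 2102: 31 days (October has 31).
Nov 17, 2102 → Dec 17, 2102: 30 days (November has 30).
Dec 17, 2102 → Jan 10, 2103: 24 days.
Total: 177 days.

177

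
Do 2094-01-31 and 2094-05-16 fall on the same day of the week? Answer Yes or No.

Yes

From Jan 31, 2094 to May 16, 2094 is 105 days.
105 mod 7 = 0, so they are the same weekday.
(Jan 31, 2094 is a Sunday; May 16, 2094 is a Sunday.)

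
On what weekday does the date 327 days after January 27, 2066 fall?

Monday

First find the weekday of Jan 27, 2066. Doomsday rule: the anchor day for the 2000s is Tuesday. For year 66: 66÷12 = 5 r 6, and 6÷4 = 1, so 5+6+1 = 12.
Tuesday + 12 ≡ Sunday — that's 2066's doomsday.
In January the doomsday date is Jan 3 (2066 is not a leap year).
Jan 27 is 24 days after Jan 3; 24 mod 7 = 3, so Sunday + 3 = Wednesday.
327 mod 7 = 5, so 327 days after a Wednesday is Wednesday + 5 = Monday.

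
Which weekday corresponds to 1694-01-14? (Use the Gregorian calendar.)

Thursday

Doomsday rule: the anchor day for the 1600s is Tuesday. For year 94: 94÷12 = 7 r 10, and 10÷4 = 2, so 7+10+2 = 19.
Tuesday + 19 ≡ Sunday — that's 1694's doomsday.
In January the doomsday date is Jan 3 (1694 is not a leap year).
Jan 14 is 11 days after Jan 3; 11 mod 7 = 4, so Sunday + 4 = Thursday.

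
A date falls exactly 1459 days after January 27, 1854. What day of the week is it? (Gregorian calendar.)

Monday

Jan 27, 1854 is a Friday.
1459 mod 7 = 3, so 1459 days after a Friday is Friday + 3 = Monday.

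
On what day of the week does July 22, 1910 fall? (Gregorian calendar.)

Friday

Doomsday rule: the anchor day for the 1900s is Wednesday. For year 10: 10÷12 = 0 r 10, and 10÷4 = 2, so 0+10+2 = 12.
Wednesday + 12 ≡ Monday — that's 1910's doomsday.
In July the doomsday date is Jul 11.
Jul 22 is 11 days after Jul 11; 11 mod 7 = 4, so Monday + 4 = Friday.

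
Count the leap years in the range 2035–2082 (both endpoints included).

12

Multiples of 4 in [2035,2082]: 12.
Of those, multiples of 100: 0 (not leap unless ÷400).
Multiples of 400: 0.
Leap years = 12 − 0 + 0 = 12.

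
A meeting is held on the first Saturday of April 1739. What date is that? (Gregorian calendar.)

April 1, 1739 is a Wednesday.
The first Saturday is therefore April 4 (3 days later).

April 4, 1739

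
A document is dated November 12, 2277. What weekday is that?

Monday

Doomsday rule: the anchor day for the 2200s is Friday. For year 77: 77÷12 = 6 r 5, and 5÷4 = 1, so 6+5+1 = 12.
Friday + 12 ≡ Wednesday — that's 2277's doomsday.
In November the doomsday date is Nov 7.
Nov 12 is 5 days after Nov 7; 5 mod 7 = 5, so Wednesday + 5 = Monday.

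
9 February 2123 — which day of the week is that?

Doomsday rule: the anchor day for the 2100s is Sunday. For year 23: 23÷12 = 1 r 11, and 11÷4 = 2, so 1+11+2 = 14.
Sunday + 14 ≡ Sunday — that's 2123's doomsday.
In February the doomsday date is Feb 28 (2123 is not a leap year).
Feb 9 is 19 days before Feb 28; 19 mod 7 = 5, so Sunday − 5 = Tuesday.

Tuesday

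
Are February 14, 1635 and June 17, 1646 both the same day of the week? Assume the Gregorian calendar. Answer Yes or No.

No

From Feb 14, 1635 to Jun 17, 1646 is 4141 days.
4141 mod 7 = 4, so they are different weekdays.
(Feb 14, 1635 is a Wednesday; Jun 17, 1646 is a Sunday.)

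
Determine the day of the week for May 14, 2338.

Saturday

Doomsday rule: the anchor day for the 2300s is Wednesday. For year 38: 38÷12 = 3 r 2, and 2÷4 = 0, so 3+2+0 = 5.
Wednesday + 5 ≡ Monday — that's 2338's doomsday.
In May the doomsday date is May 9.
May 14 is 5 days after May 9; 5 mod 7 = 5, so Monday + 5 = Saturday.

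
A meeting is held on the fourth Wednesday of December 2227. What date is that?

December 26, 2227

December 1, 2227 is a Saturday.
The first Wednesday is therefore December 5 (4 days later).
The fourth Wednesday is 5 + 3×7 = December 26.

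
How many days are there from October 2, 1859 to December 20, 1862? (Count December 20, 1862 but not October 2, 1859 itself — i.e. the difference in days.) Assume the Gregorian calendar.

Oct 2, 1859 → Oct 2, 1860: 366 days (Feb 29, 1860 is in that span).
Oct 2, 1860 → Oct 2, 1861: 365 days.
Oct 2, 1861 → Oct 2, 1862: 365 days.
Oct 2, 1862 → Nov 2, 1862: 31 days (October has 31).
Nov 2, 1862 → Dec 2, 1862: 30 days (November has 30).
Dec 2, 1862 → Dec 20, 1862: 18 days.
Total: 1175 days.

1175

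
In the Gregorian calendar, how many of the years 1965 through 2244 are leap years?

68

Multiples of 4 in [1965,2244]: 70.
Of those, multiples of 100: 3 (not leap unless ÷400).
Multiples of 400: 1.
Leap years = 70 − 3 + 1 = 68.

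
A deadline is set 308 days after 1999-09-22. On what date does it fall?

Sep has 30 days: +9 → Oct 1, 1999 (299 left).
Oct has 31 days: +31 → Nov 1, 1999 (268 left).
Nov has 30 days: +30 → Dec 1, 1999 (238 left).
Dec has 31 days: +31 → Jan 1, 2000 (207 left).
Jan has 31 days: +31 → Feb 1, 2000 (176 left).
Feb has 29 days: +29 → Mar 1, 2000 (147 left).
Mar has 31 days: +31 → Apr 1, 2000 (116 left).
Apr has 30 days: +30 → May 1, 2000 (86 left).
May has 31 days: +31 → Jun 1, 2000 (55 left).
Jun has 30 days: +30 → Jul 1, 2000 (25 left).
+25 → Jul 26, 2000.

July 26, 2000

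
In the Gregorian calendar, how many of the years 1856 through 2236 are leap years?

Multiples of 4 in [1856,2236]: 96.
Of those, multiples of 100: 4 (not leap unless ÷400).
Multiples of 400: 1.
Leap years = 96 − 4 + 1 = 93.

93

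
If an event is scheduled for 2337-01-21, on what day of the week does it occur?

Doomsday rule: the anchor day for the 2300s is Wednesday. For year 37: 37÷12 = 3 r 1, and 1÷4 = 0, so 3+1+0 = 4.
Wednesday + 4 ≡ Sunday — that's 2337's doomsday.
In January the doomsday date is Jan 3 (2337 is not a leap year).
Jan 21 is 18 days after Jan 3; 18 mod 7 = 4, so Sunday + 4 = Thursday.

Thursday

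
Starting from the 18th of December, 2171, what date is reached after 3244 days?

+366 (one year; includes Feb 29, 2172) → Dec 18, 2172 (2878 left).
+365 (one year) → Dec 18, 2173 (2513 left).
+365 (one year) → Dec 18, 2174 (2148 left).
+365 (one year) → Dec 18, 2175 (1783 left).
+366 (one year; includes Feb 29, 2176) → Dec 18, 2176 (1417 left).
+365 (one year) → Dec 18, 2177 (1052 left).
+365 (one year) → Dec 18, 2178 (687 left).
+365 (one year) → Dec 18, 2179 (322 left).
Dec has 31 days: +14 → Jan 1, 2180 (308 left).
Jan has 31 days: +31 → Feb 1, 2180 (277 left).
Feb has 29 days: +29 → Mar 1, 2180 (248 left).
Mar has 31 days: +31 → Apr 1, 2180 (217 left).
Apr has 30 days: +30 → May 1, 2180 (187 left).
May has 31 days: +31 → Jun 1, 2180 (156 left).
Jun has 30 days: +30 → Jul 1, 2180 (126 left).
Jul has 31 days: +31 → Aug 1, 2180 (95 left).
Aug has 31 days: +31 → Sep 1, 2180 (64 left).
Sep has 30 days: +30 → Oct 1, 2180 (34 left).
Oct has 31 days: +31 → Nov 1, 2180 (3 left).
+3 → Nov 4, 2180.

November 4, 2180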